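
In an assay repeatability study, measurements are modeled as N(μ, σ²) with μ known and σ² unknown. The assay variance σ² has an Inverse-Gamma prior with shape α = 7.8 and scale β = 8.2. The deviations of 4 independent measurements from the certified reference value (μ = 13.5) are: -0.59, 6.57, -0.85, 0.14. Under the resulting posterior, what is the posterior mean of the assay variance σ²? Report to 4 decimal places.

3.4463

With known mean μ and an Inverse-Gamma(α, β) prior on σ², the Normal likelihood is conjugate: posterior is Inv-Gamma(α + n/2, β + Σ(xᵢ−μ)²/2).
Σ(xᵢ−μ)² = (-0.59)² + (6.57)² + (-0.85)² + (0.14)² = 44.2551.
Posterior: Inv-Gamma(7.8 + 4/2, 8.2 + 44.2551/2) = Inv-Gamma(9.80, 30.32755).
E[σ²|data] = β/(α−1) = 30.32755/8.80 = 3.4463.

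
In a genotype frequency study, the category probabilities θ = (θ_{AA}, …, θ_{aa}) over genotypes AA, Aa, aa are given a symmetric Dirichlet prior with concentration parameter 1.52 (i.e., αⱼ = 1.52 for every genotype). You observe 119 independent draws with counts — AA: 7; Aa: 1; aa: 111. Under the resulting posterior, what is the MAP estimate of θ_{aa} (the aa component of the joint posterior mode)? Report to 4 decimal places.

0.9250

The Dirichlet prior is conjugate to the Multinomial likelihood: each posterior αⱼ = prior αⱼ + observed count nⱼ.
Posterior concentration: (8.52, 2.52, 112.52), total = 123.56.
Joint mode component: (α_{aa}−1)/(Σα−K) = 111.52/120.56 = 0.9250.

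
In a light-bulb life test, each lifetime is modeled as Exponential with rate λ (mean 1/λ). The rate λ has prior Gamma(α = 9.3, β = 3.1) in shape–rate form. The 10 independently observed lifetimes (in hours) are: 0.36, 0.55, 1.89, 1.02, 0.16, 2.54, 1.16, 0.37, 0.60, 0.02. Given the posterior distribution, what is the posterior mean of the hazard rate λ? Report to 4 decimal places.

1.6398

With a Gamma(shape α, rate β) prior on the exponential rate λ, the posterior after n observations with total T = Σxᵢ is Gamma(α+n, β+T).
Sum of observations T = 8.67 hours; n = 10.
Posterior: Gamma(9.3+10, 3.1+8.67) = Gamma(19.3, 11.77).
Posterior mean of λ = α/β = 19.3/11.77 = 1.6398.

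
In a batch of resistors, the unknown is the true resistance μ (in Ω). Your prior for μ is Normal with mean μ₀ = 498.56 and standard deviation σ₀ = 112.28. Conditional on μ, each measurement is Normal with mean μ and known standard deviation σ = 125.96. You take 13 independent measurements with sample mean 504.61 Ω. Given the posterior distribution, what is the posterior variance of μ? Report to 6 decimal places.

1112.732625

For Normal data with known variance σ², a Normal(μ₀, σ₀²) prior on μ is conjugate. Posterior precision = 1/σ₀² + n/σ²; posterior mean is the precision-weighted average of μ₀ and x̄.
σ₀² = 112.28² = 12606.7984, σ² = 125.96² = 15865.9216; σ² + n·σ₀² = 15865.9216 + 13·12606.7984 = 179754.3008.
Posterior precision = 1/σ₀² + n/σ² = 1/12606.7984 + 13/15865.9216 = (σ² + n·σ₀²)/(σ₀²σ²) = 179754.3008/(12606.7984·15865.9216); posterior variance σₙ² = σ₀²σ²/(σ² + n·σ₀²) = 12606.7984·15865.9216/179754.3008 = 1112.732625.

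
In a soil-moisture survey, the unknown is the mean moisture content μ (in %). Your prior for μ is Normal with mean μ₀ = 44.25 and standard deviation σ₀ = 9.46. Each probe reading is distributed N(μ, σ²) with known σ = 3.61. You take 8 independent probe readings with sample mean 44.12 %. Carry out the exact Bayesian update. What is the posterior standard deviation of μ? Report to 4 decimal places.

For Normal data with known variance σ², a Normal(μ₀, σ₀²) prior on μ is conjugate. Posterior precision = 1/σ₀² + n/σ²; posterior mean is the precision-weighted average of μ₀ and x̄.
σ₀² = 9.46² = 89.4916, σ² = 3.61² = 13.0321; σ² + n·σ₀² = 13.0321 + 8·89.4916 = 728.9649.
Posterior precision = 1/σ₀² + n/σ² = 1/89.4916 + 8/13.0321 = (σ² + n·σ₀²)/(σ₀²σ²) = 728.9649/(89.4916·13.0321); posterior variance σₙ² = σ₀²σ²/(σ² + n·σ₀²) = 89.4916·13.0321/728.9649 = 1.599890.
Posterior SD = √σₙ² = √(89.4916·13.0321/728.9649) = 1.2649.

1.2649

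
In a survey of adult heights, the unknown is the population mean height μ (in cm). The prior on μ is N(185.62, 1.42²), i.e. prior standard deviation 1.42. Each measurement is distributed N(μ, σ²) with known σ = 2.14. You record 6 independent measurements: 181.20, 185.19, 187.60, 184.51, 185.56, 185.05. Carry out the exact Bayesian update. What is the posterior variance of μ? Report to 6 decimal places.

For Normal data with known variance σ², a Normal(μ₀, σ₀²) prior on μ is conjugate. Posterior precision = 1/σ₀² + n/σ²; posterior mean is the precision-weighted average of μ₀ and x̄.
σ₀² = 1.42² = 2.0164, σ² = 2.14² = 4.5796; σ² + n·σ₀² = 4.5796 + 6·2.0164 = 16.678.
Posterior precision = 1/σ₀² + n/σ² = 1/2.0164 + 6/4.5796 = (σ² + n·σ₀²)/(σ₀²σ²) = 16.678/(2.0164·4.5796); posterior variance σₙ² = σ₀²σ²/(σ² + n·σ₀²) = 2.0164·4.5796/16.678 = 0.553682.

0.553682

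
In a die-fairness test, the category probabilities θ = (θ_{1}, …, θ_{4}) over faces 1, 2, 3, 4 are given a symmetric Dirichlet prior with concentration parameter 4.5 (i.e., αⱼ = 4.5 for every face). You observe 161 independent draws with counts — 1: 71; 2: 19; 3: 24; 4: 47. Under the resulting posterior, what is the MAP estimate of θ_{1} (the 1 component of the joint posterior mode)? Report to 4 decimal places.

0.4257

The Dirichlet prior is conjugate to the Multinomial likelihood: each posterior αⱼ = prior αⱼ + observed count nⱼ.
Posterior concentration: (75.5, 23.5, 28.5, 51.5), total = 179.0.
Joint mode component: (α_{1}−1)/(Σα−K) = 74.5/175.0 = 0.4257.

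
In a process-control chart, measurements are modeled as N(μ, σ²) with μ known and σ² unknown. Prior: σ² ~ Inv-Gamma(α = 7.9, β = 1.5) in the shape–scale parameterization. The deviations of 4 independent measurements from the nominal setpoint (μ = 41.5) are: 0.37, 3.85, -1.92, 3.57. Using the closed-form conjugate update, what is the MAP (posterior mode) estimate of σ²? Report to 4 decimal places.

With known mean μ and an Inverse-Gamma(α, β) prior on σ², the Normal likelihood is conjugate: posterior is Inv-Gamma(α + n/2, β + Σ(xᵢ−μ)²/2).
Σ(xᵢ−μ)² = (0.37)² + (3.85)² + (-1.92)² + (3.57)² = 31.3907.
Posterior: Inv-Gamma(7.9 + 4/2, 1.5 + 31.3907/2) = Inv-Gamma(9.90, 17.19535).
Mode = β/(α+1) = 17.19535/10.90 = 1.5776.

1.5776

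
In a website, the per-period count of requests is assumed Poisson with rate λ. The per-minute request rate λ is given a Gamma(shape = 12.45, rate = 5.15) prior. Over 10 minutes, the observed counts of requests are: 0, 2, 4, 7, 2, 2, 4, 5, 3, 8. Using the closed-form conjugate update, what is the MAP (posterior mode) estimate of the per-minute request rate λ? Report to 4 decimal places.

With a Gamma(shape α, rate β) prior, the Poisson likelihood is conjugate: the posterior is Gamma(α + ΣXᵢ, β + n).
Sum of counts S = 37 over n = 10 minutes.
Posterior: Gamma(α+S, β+n) = Gamma(12.45+37, 5.15+10) = Gamma(49.45, 15.15).
Mode of Gamma(α,β) for α≥1 is (α−1)/β = 48.45/15.15 = 3.1980.

3.1980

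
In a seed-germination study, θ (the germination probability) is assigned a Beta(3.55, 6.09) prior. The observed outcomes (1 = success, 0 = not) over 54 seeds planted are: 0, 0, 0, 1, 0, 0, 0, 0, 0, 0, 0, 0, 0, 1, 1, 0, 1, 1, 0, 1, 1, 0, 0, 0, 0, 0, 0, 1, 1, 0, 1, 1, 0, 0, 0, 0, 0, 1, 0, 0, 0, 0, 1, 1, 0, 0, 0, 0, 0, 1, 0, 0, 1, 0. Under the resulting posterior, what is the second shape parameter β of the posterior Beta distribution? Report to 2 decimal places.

44.09

The Beta prior is conjugate to a Binomial/Bernoulli likelihood; the update adds successes to α and failures to β.
Posterior: Beta(α+k, β+n−k) = Beta(3.55+16, 6.09+38) = Beta(19.55, 44.09).
Posterior β = 44.09.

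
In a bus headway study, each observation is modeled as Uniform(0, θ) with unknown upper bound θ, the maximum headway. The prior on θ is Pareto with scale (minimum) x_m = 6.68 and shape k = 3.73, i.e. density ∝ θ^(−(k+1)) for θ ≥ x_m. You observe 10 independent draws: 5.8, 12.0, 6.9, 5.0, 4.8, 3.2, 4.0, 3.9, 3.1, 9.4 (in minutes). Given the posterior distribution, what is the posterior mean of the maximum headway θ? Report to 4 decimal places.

A Pareto(scale x_m, shape k) prior on the upper bound θ of Uniform(0, θ) is conjugate: posterior is Pareto(max(x_m, max xᵢ), k + n).
Sample maximum = 12.0; prior scale x_m = 6.68 → posterior scale = max = 12.00.
Posterior shape = 3.73 + 10 = 13.73.
E[θ|data] = k·x_m/(k−1) = 13.73·12.00/12.73 = 12.9427.

12.9427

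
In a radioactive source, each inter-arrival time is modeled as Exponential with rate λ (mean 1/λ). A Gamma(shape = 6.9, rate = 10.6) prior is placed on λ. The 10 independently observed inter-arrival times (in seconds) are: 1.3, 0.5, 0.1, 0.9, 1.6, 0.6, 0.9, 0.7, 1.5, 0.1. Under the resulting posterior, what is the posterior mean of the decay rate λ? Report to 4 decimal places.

With a Gamma(shape α, rate β) prior on the exponential rate λ, the posterior after n observations with total T = Σxᵢ is Gamma(α+n, β+T).
Sum of observations T = 8.2 seconds; n = 10.
Posterior: Gamma(6.9+10, 10.6+8.2) = Gamma(16.9, 18.8).
Posterior mean of λ = α/β = 16.9/18.8 = 0.8989.

0.8989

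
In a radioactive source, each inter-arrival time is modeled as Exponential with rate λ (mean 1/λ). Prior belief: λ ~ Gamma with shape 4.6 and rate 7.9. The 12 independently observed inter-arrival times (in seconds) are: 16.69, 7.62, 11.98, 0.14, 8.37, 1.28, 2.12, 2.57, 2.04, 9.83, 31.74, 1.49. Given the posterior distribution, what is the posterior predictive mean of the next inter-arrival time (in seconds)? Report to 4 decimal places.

6.6519

With a Gamma(shape α, rate β) prior on the exponential rate λ, the posterior after n observations with total T = Σxᵢ is Gamma(α+n, β+T).
Sum of observations T = 95.87 seconds; n = 12.
Posterior: Gamma(4.6+12, 7.9+95.87) = Gamma(16.6, 103.77).
The predictive distribution for the next observation is Lomax; its mean is β/(α−1) = 103.77/15.6 = 6.6519.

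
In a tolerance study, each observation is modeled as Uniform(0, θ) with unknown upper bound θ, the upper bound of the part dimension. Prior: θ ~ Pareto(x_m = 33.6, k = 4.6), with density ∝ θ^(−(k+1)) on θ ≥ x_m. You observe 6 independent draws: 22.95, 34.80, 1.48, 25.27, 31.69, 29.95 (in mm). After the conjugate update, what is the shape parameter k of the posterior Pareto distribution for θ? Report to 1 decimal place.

A Pareto(scale x_m, shape k) prior on the upper bound θ of Uniform(0, θ) is conjugate: posterior is Pareto(max(x_m, max xᵢ), k + n).
Sample maximum = 34.80; prior scale x_m = 33.6 → posterior scale = max = 34.80.
Posterior shape = 4.6 + 6 = 10.6.
Posterior shape k = 10.6.

10.6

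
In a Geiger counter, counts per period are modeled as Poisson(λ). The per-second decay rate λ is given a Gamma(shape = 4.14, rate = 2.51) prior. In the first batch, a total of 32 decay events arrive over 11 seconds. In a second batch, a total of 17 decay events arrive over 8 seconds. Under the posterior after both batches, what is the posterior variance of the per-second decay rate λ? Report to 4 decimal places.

With a Gamma(shape α, rate β) prior, the Poisson likelihood is conjugate: the posterior is Gamma(α + ΣXᵢ, β + n).
After batch 1: Gamma(α+S, β+n) = Gamma(4.14+32, 2.51+11) = Gamma(36.14, 13.51).
After batch 2: Gamma(α+S, β+n) = Gamma(36.14+17, 13.51+8) = Gamma(53.14, 21.51).
Var = α/β² = 53.14/21.51² = 0.1149.

0.1149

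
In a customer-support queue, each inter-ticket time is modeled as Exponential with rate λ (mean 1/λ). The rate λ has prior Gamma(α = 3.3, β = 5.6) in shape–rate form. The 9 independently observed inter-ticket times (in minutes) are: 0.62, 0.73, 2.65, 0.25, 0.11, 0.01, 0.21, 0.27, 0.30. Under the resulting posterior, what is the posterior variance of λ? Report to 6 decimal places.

With a Gamma(shape α, rate β) prior on the exponential rate λ, the posterior after n observations with total T = Σxᵢ is Gamma(α+n, β+T).
Sum of observations T = 5.15 minutes; n = 9.
Posterior: Gamma(3.3+9, 5.6+5.15) = Gamma(12.3, 10.75).
Var = α/β² = 0.106436.

0.106436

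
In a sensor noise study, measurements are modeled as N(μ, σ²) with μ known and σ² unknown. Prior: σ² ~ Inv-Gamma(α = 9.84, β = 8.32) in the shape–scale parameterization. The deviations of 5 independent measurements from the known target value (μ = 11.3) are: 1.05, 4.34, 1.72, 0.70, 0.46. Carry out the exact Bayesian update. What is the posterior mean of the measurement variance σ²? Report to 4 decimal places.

With known mean μ and an Inverse-Gamma(α, β) prior on σ², the Normal likelihood is conjugate: posterior is Inv-Gamma(α + n/2, β + Σ(xᵢ−μ)²/2).
Σ(xᵢ−μ)² = (1.05)² + (4.34)² + (1.72)² + (0.70)² + (0.46)² = 23.5981.
Posterior: Inv-Gamma(9.84 + 5/2, 8.32 + 23.5981/2) = Inv-Gamma(12.34, 20.11905).
E[σ²|data] = β/(α−1) = 20.11905/11.34 = 1.7742.

1.7742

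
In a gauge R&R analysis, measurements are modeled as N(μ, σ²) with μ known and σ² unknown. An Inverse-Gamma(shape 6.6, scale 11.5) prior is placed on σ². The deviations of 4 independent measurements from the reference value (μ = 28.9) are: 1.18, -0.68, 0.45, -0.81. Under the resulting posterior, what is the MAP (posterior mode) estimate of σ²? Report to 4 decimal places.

1.3392

With known mean μ and an Inverse-Gamma(α, β) prior on σ², the Normal likelihood is conjugate: posterior is Inv-Gamma(α + n/2, β + Σ(xᵢ−μ)²/2).
Σ(xᵢ−μ)² = (1.18)² + (-0.68)² + (0.45)² + (-0.81)² = 2.7134.
Posterior: Inv-Gamma(6.6 + 4/2, 11.5 + 2.7134/2) = Inv-Gamma(8.60, 12.85670).
Mode = β/(α+1) = 12.85670/9.60 = 1.3392.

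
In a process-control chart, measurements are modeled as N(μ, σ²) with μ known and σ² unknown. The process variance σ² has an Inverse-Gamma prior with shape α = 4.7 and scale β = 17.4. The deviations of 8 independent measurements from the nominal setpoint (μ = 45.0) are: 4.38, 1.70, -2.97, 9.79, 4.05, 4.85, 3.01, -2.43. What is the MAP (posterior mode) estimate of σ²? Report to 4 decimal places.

With known mean μ and an Inverse-Gamma(α, β) prior on σ², the Normal likelihood is conjugate: posterior is Inv-Gamma(α + n/2, β + Σ(xᵢ−μ)²/2).
Σ(xᵢ−μ)² = (4.38)² + (1.70)² + (-2.97)² + (9.79)² + (4.05)² + (4.85)² + (3.01)² + (-2.43)² = 181.6294.
Posterior: Inv-Gamma(4.7 + 8/2, 17.4 + 181.6294/2) = Inv-Gamma(8.70, 108.21470).
Mode = β/(α+1) = 108.21470/9.70 = 11.1562.

11.1562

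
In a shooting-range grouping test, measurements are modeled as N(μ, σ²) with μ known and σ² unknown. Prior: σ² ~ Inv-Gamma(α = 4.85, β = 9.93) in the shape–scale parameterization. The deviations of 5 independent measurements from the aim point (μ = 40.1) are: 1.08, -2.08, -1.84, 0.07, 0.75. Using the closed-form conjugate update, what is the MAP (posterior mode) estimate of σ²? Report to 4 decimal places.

With known mean μ and an Inverse-Gamma(α, β) prior on σ², the Normal likelihood is conjugate: posterior is Inv-Gamma(α + n/2, β + Σ(xᵢ−μ)²/2).
Σ(xᵢ−μ)² = (1.08)² + (-2.08)² + (-1.84)² + (0.07)² + (0.75)² = 9.4458.
Posterior: Inv-Gamma(4.85 + 5/2, 9.93 + 9.4458/2) = Inv-Gamma(7.35, 14.65290).
Mode = β/(α+1) = 14.65290/8.35 = 1.7548.

1.7548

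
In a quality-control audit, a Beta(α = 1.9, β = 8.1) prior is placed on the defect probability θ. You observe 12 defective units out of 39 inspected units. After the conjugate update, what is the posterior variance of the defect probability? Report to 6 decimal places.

The Beta prior is conjugate to a Binomial/Bernoulli likelihood; the update adds successes to α and failures to β.
Posterior: Beta(α+k, β+n−k) = Beta(1.9+12, 8.1+27) = Beta(13.9, 35.1).
Var = αβ/((α+β)²(α+β+1)) = 13.9·35.1/(49.0²·50.0) = 0.004064.

0.004064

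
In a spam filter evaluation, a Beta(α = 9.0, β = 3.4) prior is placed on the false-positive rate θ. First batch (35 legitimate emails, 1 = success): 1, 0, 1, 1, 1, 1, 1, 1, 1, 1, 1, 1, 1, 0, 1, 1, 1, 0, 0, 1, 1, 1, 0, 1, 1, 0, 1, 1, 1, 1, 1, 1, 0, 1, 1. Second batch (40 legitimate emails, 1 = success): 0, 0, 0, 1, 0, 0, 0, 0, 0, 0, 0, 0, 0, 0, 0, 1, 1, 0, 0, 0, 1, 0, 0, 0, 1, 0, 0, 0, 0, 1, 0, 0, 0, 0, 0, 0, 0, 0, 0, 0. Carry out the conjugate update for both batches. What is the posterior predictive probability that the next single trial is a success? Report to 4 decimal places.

0.4920

The Beta prior is conjugate to a Binomial/Bernoulli likelihood; the update adds successes to α and failures to β.
After batch 1: Beta(9.0+28, 3.4+7) = Beta(37.0, 10.4).
After batch 2: Beta(37.0+6, 10.4+34) = Beta(43.0, 44.4).
For a single future Bernoulli trial, P(success | data) = α/(α+β) = 0.4920.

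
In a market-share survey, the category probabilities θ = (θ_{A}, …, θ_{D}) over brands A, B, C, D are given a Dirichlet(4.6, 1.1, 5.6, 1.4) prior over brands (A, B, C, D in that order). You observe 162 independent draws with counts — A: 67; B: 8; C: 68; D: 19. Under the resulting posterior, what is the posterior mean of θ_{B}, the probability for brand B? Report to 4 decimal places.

The Dirichlet prior is conjugate to the Multinomial likelihood: each posterior αⱼ = prior αⱼ + observed count nⱼ.
Posterior concentration: (71.6, 9.1, 73.6, 20.4), total = 174.7.
E[θ_{B}|data] = α_{B}/Σα = 9.1/174.7 = 0.0521.

0.0521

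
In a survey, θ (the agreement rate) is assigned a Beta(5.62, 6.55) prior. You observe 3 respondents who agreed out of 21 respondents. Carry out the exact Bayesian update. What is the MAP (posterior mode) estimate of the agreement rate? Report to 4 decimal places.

0.2445

The Beta prior is conjugate to a Binomial/Bernoulli likelihood; the update adds successes to α and failures to β.
Posterior: Beta(α+k, β+n−k) = Beta(5.62+3, 6.55+18) = Beta(8.62, 24.55).
Mode of Beta(a,b) for a,b>1 is (a−1)/(a+b−2) = 7.62/31.17 = 0.2445.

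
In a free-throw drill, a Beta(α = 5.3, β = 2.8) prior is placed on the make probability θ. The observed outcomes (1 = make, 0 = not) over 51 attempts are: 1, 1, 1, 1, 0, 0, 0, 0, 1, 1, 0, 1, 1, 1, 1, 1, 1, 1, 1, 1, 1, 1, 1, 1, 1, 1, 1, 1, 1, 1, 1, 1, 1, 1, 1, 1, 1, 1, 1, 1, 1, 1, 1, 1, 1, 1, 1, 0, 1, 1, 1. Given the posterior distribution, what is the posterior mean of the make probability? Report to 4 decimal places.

0.8511

The Beta prior is conjugate to a Binomial/Bernoulli likelihood; the update adds successes to α and failures to β.
Posterior: Beta(α+k, β+n−k) = Beta(5.3+45, 2.8+6) = Beta(50.3, 8.8).
Posterior mean = α/(α+β) = 50.3/59.1 = 0.8511.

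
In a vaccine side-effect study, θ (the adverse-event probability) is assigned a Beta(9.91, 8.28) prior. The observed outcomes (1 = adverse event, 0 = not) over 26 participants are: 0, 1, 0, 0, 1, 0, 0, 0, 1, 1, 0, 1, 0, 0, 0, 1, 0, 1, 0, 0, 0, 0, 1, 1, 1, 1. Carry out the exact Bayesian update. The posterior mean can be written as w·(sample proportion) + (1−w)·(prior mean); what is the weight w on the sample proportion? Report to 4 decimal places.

The Beta prior is conjugate to a Binomial/Bernoulli likelihood; the update adds successes to α and failures to β.
Posterior mean = (α₀+k)/(α₀+β₀+n) = [n/(α₀+β₀+n)]·(k/n) + [(α₀+β₀)/(α₀+β₀+n)]·α₀/(α₀+β₀), so only n and the prior enter the weight.
The weight on the data is w = n/(α₀+β₀+n) = 26/(9.91+8.28+26) = 26/44.19 = 0.5884.

0.5884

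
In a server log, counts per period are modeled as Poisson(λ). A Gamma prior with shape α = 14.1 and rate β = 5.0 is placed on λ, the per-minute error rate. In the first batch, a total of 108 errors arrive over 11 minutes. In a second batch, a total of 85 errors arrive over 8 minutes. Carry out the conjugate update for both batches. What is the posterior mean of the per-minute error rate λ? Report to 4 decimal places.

8.6292

With a Gamma(shape α, rate β) prior, the Poisson likelihood is conjugate: the posterior is Gamma(α + ΣXᵢ, β + n).
After batch 1: Gamma(α+S, β+n) = Gamma(14.1+108, 5.0+11) = Gamma(122.1, 16.0).
After batch 2: Gamma(α+S, β+n) = Gamma(122.1+85, 16.0+8) = Gamma(207.1, 24.0).
Posterior mean = α/β = 207.1/24.0 = 8.6292.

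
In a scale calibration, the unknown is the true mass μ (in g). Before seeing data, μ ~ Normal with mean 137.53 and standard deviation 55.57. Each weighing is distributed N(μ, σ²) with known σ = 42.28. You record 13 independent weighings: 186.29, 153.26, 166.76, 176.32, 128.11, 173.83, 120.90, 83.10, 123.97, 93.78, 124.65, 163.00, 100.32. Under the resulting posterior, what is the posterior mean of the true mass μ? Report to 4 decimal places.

138.0013

For Normal data with known variance σ², a Normal(μ₀, σ₀²) prior on μ is conjugate. Posterior precision = 1/σ₀² + n/σ²; posterior mean is the precision-weighted average of μ₀ and x̄.
Σxᵢ = 186.29 + 153.26 + 166.76 + 176.32 + 128.11 + 173.83 + 120.90 + 83.10 + 123.97 + 93.78 + 124.65 + 163.00 + 100.32 = 1794.29, so n·x̄ = 1794.29.
σ₀² = 55.57² = 3088.0249, σ² = 42.28² = 1787.5984; σ² + n·σ₀² = 1787.5984 + 13·3088.0249 = 41931.9221.
Posterior mean = (μ₀/σ₀² + n·x̄/σ²)/(1/σ₀² + n/σ²) = (σ²·μ₀ + σ₀²·n·x̄)/(σ² + n·σ₀²) = (1787.5984·137.53 + 3088.0249·1794.29)/41931.9221 = 5786660.605773/41931.9221 = 138.0013.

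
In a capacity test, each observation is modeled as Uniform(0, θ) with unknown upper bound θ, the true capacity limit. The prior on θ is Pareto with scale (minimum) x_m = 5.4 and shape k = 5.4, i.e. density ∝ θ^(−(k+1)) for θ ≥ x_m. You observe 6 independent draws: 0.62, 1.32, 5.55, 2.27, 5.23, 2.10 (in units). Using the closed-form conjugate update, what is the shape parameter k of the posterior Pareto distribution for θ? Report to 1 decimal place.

11.4

A Pareto(scale x_m, shape k) prior on the upper bound θ of Uniform(0, θ) is conjugate: posterior is Pareto(max(x_m, max xᵢ), k + n).
Sample maximum = 5.55; prior scale x_m = 5.4 → posterior scale = max = 5.55.
Posterior shape = 5.4 + 6 = 11.4.
Posterior shape k = 11.4.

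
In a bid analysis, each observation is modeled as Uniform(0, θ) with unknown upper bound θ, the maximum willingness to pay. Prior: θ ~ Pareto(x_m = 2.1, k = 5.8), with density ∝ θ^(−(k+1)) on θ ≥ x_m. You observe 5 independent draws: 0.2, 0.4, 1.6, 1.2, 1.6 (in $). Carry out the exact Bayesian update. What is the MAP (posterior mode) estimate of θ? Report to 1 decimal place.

2.1

A Pareto(scale x_m, shape k) prior on the upper bound θ of Uniform(0, θ) is conjugate: posterior is Pareto(max(x_m, max xᵢ), k + n).
Sample maximum = 1.6; prior scale x_m = 2.1 → posterior scale = max = 2.1.
Posterior shape = 5.8 + 5 = 10.8.
The Pareto density is decreasing on [x_m, ∞), so the mode is x_m = 2.1.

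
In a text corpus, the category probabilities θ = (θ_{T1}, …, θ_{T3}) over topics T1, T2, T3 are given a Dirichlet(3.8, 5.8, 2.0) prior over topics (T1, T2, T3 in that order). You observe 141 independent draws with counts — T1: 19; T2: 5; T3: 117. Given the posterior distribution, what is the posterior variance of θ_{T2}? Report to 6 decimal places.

0.000428

The Dirichlet prior is conjugate to the Multinomial likelihood: each posterior αⱼ = prior αⱼ + observed count nⱼ.
Posterior concentration: (22.8, 10.8, 119.0), total = 152.6.
Var[θ_j] = α_j(Σα−α_j)/((Σα)²(Σα+1)) = 10.8·141.8/(152.6²·153.6) = 0.000428.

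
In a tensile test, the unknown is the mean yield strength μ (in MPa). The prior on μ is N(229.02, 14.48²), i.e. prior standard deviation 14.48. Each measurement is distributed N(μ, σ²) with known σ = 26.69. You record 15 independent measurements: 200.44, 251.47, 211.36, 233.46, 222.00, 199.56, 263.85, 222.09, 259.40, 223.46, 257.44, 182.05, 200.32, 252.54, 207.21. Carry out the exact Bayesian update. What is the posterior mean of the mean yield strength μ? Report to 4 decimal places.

226.3756

For Normal data with known variance σ², a Normal(μ₀, σ₀²) prior on μ is conjugate. Posterior precision = 1/σ₀² + n/σ²; posterior mean is the precision-weighted average of μ₀ and x̄.
Σxᵢ = 200.44 + 251.47 + 211.36 + 233.46 + 222.00 + 199.56 + 263.85 + 222.09 + 259.40 + 223.46 + 257.44 + 182.05 + 200.32 + 252.54 + 207.21 = 3386.65, so n·x̄ = 3386.65.
σ₀² = 14.48² = 209.6704, σ² = 26.69² = 712.3561; σ² + n·σ₀² = 712.3561 + 15·209.6704 = 3857.4121.
Posterior mean = (μ₀/σ₀² + n·x̄/σ²)/(1/σ₀² + n/σ²) = (σ²·μ₀ + σ₀²·n·x̄)/(σ² + n·σ₀²) = (712.3561·229.02 + 209.6704·3386.65)/3857.4121 = 873224.054182/3857.4121 = 226.3756.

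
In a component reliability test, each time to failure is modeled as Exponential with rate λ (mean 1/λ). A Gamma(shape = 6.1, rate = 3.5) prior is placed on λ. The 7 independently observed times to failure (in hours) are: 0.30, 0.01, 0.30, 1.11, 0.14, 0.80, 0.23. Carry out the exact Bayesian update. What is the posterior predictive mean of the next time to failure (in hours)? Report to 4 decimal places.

With a Gamma(shape α, rate β) prior on the exponential rate λ, the posterior after n observations with total T = Σxᵢ is Gamma(α+n, β+T).
Sum of observations T = 2.89 hours; n = 7.
Posterior: Gamma(6.1+7, 3.5+2.89) = Gamma(13.1, 6.39).
The predictive distribution for the next observation is Lomax; its mean is β/(α−1) = 6.39/12.1 = 0.5281.

0.5281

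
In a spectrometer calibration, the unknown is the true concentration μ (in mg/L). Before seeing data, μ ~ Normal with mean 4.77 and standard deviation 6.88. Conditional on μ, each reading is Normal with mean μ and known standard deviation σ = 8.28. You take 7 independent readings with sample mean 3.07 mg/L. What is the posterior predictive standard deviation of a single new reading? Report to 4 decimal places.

For Normal data with known variance σ², a Normal(μ₀, σ₀²) prior on μ is conjugate. Posterior precision = 1/σ₀² + n/σ²; posterior mean is the precision-weighted average of μ₀ and x̄.
σ₀² = 6.88² = 47.3344, σ² = 8.28² = 68.5584; σ² + n·σ₀² = 68.5584 + 7·47.3344 = 399.8992.
Posterior precision = 1/σ₀² + n/σ² = 1/47.3344 + 7/68.5584 = (σ² + n·σ₀²)/(σ₀²σ²) = 399.8992/(47.3344·68.5584); posterior variance σₙ² = σ₀²σ²/(σ² + n·σ₀²) = 47.3344·68.5584/399.8992 = 8.114972.
Predictive variance for one new observation = σₙ² + σ² = 47.3344·68.5584/399.8992 + 68.5584 = σ²·(σ₀² + 399.8992)/399.8992 = 68.5584·447.2336/399.8992 = 76.673372; SD = √(68.5584·447.2336/399.8992) = 8.7563.

8.7563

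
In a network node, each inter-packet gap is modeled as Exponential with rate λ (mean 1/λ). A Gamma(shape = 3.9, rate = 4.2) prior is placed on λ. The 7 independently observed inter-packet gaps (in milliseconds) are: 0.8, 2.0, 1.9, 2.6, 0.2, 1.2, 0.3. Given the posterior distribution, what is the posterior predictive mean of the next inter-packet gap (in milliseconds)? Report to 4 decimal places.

1.3333

With a Gamma(shape α, rate β) prior on the exponential rate λ, the posterior after n observations with total T = Σxᵢ is Gamma(α+n, β+T).
Sum of observations T = 9.0 milliseconds; n = 7.
Posterior: Gamma(3.9+7, 4.2+9.0) = Gamma(10.9, 13.2).
The predictive distribution for the next observation is Lomax; its mean is β/(α−1) = 13.2/9.9 = 1.3333.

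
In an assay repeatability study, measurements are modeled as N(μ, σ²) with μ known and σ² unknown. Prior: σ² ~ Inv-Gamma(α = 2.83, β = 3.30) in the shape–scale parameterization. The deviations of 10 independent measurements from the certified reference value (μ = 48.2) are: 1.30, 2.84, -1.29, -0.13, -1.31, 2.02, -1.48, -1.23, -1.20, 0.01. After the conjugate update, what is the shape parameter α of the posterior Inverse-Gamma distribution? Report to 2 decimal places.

With known mean μ and an Inverse-Gamma(α, β) prior on σ², the Normal likelihood is conjugate: posterior is Inv-Gamma(α + n/2, β + Σ(xᵢ−μ)²/2).
Σ(xᵢ−μ)² = (1.30)² + (2.84)² + (-1.29)² + (-0.13)² + (-1.31)² + (2.02)² + (-1.48)² + (-1.23)² + (-1.20)² + (0.01)² = 22.3765.
Posterior: Inv-Gamma(2.83 + 10/2, 3.30 + 22.3765/2) = Inv-Gamma(7.83, 14.48825).
Posterior α = 7.83.

7.83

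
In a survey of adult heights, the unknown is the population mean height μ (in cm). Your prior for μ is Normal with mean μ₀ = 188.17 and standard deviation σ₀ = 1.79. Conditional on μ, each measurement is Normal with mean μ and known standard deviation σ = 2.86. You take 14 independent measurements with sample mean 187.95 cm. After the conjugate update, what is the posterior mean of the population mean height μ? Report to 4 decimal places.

For Normal data with known variance σ², a Normal(μ₀, σ₀²) prior on μ is conjugate. Posterior precision = 1/σ₀² + n/σ²; posterior mean is the precision-weighted average of μ₀ and x̄.
n·x̄ = 14·187.95 = 2631.3.
σ₀² = 1.79² = 3.2041, σ² = 2.86² = 8.1796; σ² + n·σ₀² = 8.1796 + 14·3.2041 = 53.037.
Posterior mean = (μ₀/σ₀² + n·x̄/σ²)/(1/σ₀² + n/σ²) = (σ²·μ₀ + σ₀²·n·x̄)/(σ² + n·σ₀²) = (8.1796·188.17 + 3.2041·2631.3)/53.037 = 9970.103662/53.037 = 187.9839.

187.9839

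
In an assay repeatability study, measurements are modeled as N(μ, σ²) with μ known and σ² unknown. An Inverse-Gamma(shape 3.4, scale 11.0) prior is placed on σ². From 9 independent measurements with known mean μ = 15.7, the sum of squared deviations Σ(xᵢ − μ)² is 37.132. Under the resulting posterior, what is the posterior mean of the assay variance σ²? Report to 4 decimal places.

4.2849

With known mean μ and an Inverse-Gamma(α, β) prior on σ², the Normal likelihood is conjugate: posterior is Inv-Gamma(α + n/2, β + Σ(xᵢ−μ)²/2).
Posterior: Inv-Gamma(3.4 + 9/2, 11.0 + 37.132/2) = Inv-Gamma(7.90, 29.5660).
E[σ²|data] = β/(α−1) = 29.5660/6.90 = 4.2849.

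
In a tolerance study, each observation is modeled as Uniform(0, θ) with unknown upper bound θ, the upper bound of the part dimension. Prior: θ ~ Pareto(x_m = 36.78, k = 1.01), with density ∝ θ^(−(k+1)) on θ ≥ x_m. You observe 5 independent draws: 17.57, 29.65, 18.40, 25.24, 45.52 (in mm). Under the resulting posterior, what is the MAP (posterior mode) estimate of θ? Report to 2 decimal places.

A Pareto(scale x_m, shape k) prior on the upper bound θ of Uniform(0, θ) is conjugate: posterior is Pareto(max(x_m, max xᵢ), k + n).
Sample maximum = 45.52; prior scale x_m = 36.78 → posterior scale = max = 45.52.
Posterior shape = 1.01 + 5 = 6.01.
The Pareto density is decreasing on [x_m, ∞), so the mode is x_m = 45.52.

45.52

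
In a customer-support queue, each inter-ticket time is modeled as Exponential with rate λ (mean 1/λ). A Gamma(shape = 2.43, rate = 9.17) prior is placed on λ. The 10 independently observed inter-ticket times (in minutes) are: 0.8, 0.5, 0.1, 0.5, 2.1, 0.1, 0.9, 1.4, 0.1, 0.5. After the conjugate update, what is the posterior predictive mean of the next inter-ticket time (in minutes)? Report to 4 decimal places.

1.4147

With a Gamma(shape α, rate β) prior on the exponential rate λ, the posterior after n observations with total T = Σxᵢ is Gamma(α+n, β+T).
Sum of observations T = 7.0 minutes; n = 10.
Posterior: Gamma(2.43+10, 9.17+7.0) = Gamma(12.43, 16.17).
The predictive distribution for the next observation is Lomax; its mean is β/(α−1) = 16.17/11.43 = 1.4147.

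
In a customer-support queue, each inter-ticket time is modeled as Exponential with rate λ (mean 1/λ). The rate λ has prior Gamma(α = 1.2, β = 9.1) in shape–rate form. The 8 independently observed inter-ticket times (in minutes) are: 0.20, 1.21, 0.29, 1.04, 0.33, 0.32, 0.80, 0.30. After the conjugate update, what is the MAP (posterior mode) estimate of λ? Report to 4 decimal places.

With a Gamma(shape α, rate β) prior on the exponential rate λ, the posterior after n observations with total T = Σxᵢ is Gamma(α+n, β+T).
Sum of observations T = 4.49 minutes; n = 8.
Posterior: Gamma(1.2+8, 9.1+4.49) = Gamma(9.2, 13.59).
Mode = (α−1)/β = 0.6034.

0.6034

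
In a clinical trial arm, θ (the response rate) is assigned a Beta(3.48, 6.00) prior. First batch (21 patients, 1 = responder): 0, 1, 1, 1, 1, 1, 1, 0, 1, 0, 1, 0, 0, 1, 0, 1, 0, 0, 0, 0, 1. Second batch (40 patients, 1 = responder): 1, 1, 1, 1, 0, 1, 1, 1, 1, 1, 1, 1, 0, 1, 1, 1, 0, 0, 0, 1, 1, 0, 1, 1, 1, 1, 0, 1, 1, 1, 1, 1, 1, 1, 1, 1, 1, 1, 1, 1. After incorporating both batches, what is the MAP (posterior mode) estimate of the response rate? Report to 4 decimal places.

The Beta prior is conjugate to a Binomial/Bernoulli likelihood; the update adds successes to α and failures to β.
After batch 1: Beta(3.48+11, 6.00+10) = Beta(14.48, 16.00).
After batch 2: Beta(14.48+33, 16.00+7) = Beta(47.48, 23.00).
Mode of Beta(a,b) for a,b>1 is (a−1)/(a+b−2) = 46.48/68.48 = 0.6787.

0.6787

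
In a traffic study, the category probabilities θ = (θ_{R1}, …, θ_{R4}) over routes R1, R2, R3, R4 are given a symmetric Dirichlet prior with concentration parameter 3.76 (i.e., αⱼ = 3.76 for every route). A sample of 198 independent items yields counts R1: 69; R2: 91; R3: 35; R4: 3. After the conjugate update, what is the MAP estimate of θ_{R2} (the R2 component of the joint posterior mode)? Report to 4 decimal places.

0.4485

The Dirichlet prior is conjugate to the Multinomial likelihood: each posterior αⱼ = prior αⱼ + observed count nⱼ.
Posterior concentration: (72.76, 94.76, 38.76, 6.76), total = 213.04.
Joint mode component: (α_{R2}−1)/(Σα−K) = 93.76/209.04 = 0.4485.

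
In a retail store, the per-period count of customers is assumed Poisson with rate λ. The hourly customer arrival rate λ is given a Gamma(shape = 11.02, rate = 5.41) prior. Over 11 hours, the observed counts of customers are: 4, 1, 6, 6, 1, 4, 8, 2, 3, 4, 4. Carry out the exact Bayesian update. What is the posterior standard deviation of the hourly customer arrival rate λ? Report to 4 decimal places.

0.4479

With a Gamma(shape α, rate β) prior, the Poisson likelihood is conjugate: the posterior is Gamma(α + ΣXᵢ, β + n).
Sum of counts S = 43 over n = 11 hours.
Posterior: Gamma(α+S, β+n) = Gamma(11.02+43, 5.41+11) = Gamma(54.02, 16.41).
SD = √α/β = √54.02/16.41 = 0.4479.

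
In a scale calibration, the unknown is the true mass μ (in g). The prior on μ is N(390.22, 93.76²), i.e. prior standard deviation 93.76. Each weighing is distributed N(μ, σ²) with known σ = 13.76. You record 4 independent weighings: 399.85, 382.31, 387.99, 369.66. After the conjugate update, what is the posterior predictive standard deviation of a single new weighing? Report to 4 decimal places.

15.3759

For Normal data with known variance σ², a Normal(μ₀, σ₀²) prior on μ is conjugate. Posterior precision = 1/σ₀² + n/σ²; posterior mean is the precision-weighted average of μ₀ and x̄.
σ₀² = 93.76² = 8790.9376, σ² = 13.76² = 189.3376; σ² + n·σ₀² = 189.3376 + 4·8790.9376 = 35353.088.
Posterior precision = 1/σ₀² + n/σ² = 1/8790.9376 + 4/189.3376 = (σ² + n·σ₀²)/(σ₀²σ²) = 35353.088/(8790.9376·189.3376); posterior variance σₙ² = σ₀²σ²/(σ² + n·σ₀²) = 8790.9376·189.3376/35353.088 = 47.080895.
Predictive variance for one new observation = σₙ² + σ² = 8790.9376·189.3376/35353.088 + 189.3376 = σ²·(σ₀² + 35353.088)/35353.088 = 189.3376·44144.0256/35353.088 = 236.418495; SD = √(189.3376·44144.0256/35353.088) = 15.3759.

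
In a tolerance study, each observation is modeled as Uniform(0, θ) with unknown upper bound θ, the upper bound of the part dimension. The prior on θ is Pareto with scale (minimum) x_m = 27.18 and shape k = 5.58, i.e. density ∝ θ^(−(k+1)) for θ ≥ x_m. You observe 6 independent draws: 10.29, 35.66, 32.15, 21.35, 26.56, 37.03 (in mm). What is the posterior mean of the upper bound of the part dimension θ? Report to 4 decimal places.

40.5300

A Pareto(scale x_m, shape k) prior on the upper bound θ of Uniform(0, θ) is conjugate: posterior is Pareto(max(x_m, max xᵢ), k + n).
Sample maximum = 37.03; prior scale x_m = 27.18 → posterior scale = max = 37.03.
Posterior shape = 5.58 + 6 = 11.58.
E[θ|data] = k·x_m/(k−1) = 11.58·37.03/10.58 = 40.5300.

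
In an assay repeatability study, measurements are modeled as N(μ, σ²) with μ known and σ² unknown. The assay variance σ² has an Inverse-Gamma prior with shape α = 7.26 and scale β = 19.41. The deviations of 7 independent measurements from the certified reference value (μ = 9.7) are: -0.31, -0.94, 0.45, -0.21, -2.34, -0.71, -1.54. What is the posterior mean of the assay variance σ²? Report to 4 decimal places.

With known mean μ and an Inverse-Gamma(α, β) prior on σ², the Normal likelihood is conjugate: posterior is Inv-Gamma(α + n/2, β + Σ(xᵢ−μ)²/2).
Σ(xᵢ−μ)² = (-0.31)² + (-0.94)² + (0.45)² + (-0.21)² + (-2.34)² + (-0.71)² + (-1.54)² = 9.5776.
Posterior: Inv-Gamma(7.26 + 7/2, 19.41 + 9.5776/2) = Inv-Gamma(10.76, 24.19880).
E[σ²|data] = β/(α−1) = 24.19880/9.76 = 2.4794.

2.4794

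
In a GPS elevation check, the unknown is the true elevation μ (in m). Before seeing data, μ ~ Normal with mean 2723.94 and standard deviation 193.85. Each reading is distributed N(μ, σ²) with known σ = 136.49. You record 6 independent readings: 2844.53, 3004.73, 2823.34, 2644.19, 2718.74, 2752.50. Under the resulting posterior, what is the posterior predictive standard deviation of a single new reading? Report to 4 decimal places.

146.6202

For Normal data with known variance σ², a Normal(μ₀, σ₀²) prior on μ is conjugate. Posterior precision = 1/σ₀² + n/σ²; posterior mean is the precision-weighted average of μ₀ and x̄.
σ₀² = 193.85² = 37577.8225, σ² = 136.49² = 18629.5201; σ² + n·σ₀² = 18629.5201 + 6·37577.8225 = 244096.4551.
Posterior precision = 1/σ₀² + n/σ² = 1/37577.8225 + 6/18629.5201 = (σ² + n·σ₀²)/(σ₀²σ²) = 244096.4551/(37577.8225·18629.5201); posterior variance σₙ² = σ₀²σ²/(σ² + n·σ₀²) = 37577.8225·18629.5201/244096.4551 = 2867.951521.
Predictive variance for one new observation = σₙ² + σ² = 37577.8225·18629.5201/244096.4551 + 18629.5201 = σ²·(σ₀² + 244096.4551)/244096.4551 = 18629.5201·281674.2776/244096.4551 = 21497.471621; SD = √(18629.5201·281674.2776/244096.4551) = 146.6202.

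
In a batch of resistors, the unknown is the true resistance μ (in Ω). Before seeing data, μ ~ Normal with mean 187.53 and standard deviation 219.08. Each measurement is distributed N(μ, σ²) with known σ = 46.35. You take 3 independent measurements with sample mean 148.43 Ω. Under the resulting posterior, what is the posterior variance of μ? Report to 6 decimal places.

705.580149

For Normal data with known variance σ², a Normal(μ₀, σ₀²) prior on μ is conjugate. Posterior precision = 1/σ₀² + n/σ²; posterior mean is the precision-weighted average of μ₀ and x̄.
σ₀² = 219.08² = 47996.0464, σ² = 46.35² = 2148.3225; σ² + n·σ₀² = 2148.3225 + 3·47996.0464 = 146136.4617.
Posterior precision = 1/σ₀² + n/σ² = 1/47996.0464 + 3/2148.3225 = (σ² + n·σ₀²)/(σ₀²σ²) = 146136.4617/(47996.0464·2148.3225); posterior variance σₙ² = σ₀²σ²/(σ² + n·σ₀²) = 47996.0464·2148.3225/146136.4617 = 705.580149.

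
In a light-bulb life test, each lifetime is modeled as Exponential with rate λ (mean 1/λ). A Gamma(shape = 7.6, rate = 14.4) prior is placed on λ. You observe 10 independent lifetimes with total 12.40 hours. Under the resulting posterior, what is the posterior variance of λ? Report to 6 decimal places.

0.024504

With a Gamma(shape α, rate β) prior on the exponential rate λ, the posterior after n observations with total T = Σxᵢ is Gamma(α+n, β+T).
Posterior: Gamma(7.6+10, 14.4+12.40) = Gamma(17.6, 26.80).
Var = α/β² = 0.024504.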